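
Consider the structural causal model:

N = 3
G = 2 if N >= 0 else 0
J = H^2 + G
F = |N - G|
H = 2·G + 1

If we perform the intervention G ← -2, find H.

Under do(G=-2), the mechanism G = 2 if N >= 0 else 0 is discarded; G is fixed at -2.
H = 2·G + 1  [with G=-2]  = -3

-3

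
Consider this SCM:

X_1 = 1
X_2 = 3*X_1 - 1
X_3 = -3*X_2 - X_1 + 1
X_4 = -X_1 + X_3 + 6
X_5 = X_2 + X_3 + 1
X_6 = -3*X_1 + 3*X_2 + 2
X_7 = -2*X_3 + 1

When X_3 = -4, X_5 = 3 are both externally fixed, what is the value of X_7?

9

Under do(X_3 = -4, X_5 = 3), each intervened variable's structural equation is replaced by its fixed value.
X_7 = -2*X_3 + 1  [with X_3=-4]  = 9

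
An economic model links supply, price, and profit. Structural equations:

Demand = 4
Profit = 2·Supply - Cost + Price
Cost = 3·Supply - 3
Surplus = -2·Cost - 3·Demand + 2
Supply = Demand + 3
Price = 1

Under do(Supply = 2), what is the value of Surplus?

The intervention breaks the incoming arrows to Supply: Supply = Demand + 3 no longer applies, and Supply = 2.
Cost = 3·Supply - 3  [with Supply=2]  = 3
Surplus = -2·Cost - 3·Demand + 2  [with Cost=3, Demand=4]  = -16

-16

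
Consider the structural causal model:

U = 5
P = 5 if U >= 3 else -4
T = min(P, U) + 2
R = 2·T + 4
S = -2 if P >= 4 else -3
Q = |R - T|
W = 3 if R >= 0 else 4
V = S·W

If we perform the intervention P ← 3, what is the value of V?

do(P=3) replaces the equation P = 5 if U >= 3 else -4 with the constant P = 3.
T = min(P, U) + 2  [with P=3, U=5]  = 5
R = 2·T + 4  [with T=5]  = 14
S = -2 if P >= 4 else -3  [with P=3]  = -3
W = 3 if R >= 0 else 4  [with R=14]  = 3
V = S·W  [with S=-3, W=3]  = -9

-9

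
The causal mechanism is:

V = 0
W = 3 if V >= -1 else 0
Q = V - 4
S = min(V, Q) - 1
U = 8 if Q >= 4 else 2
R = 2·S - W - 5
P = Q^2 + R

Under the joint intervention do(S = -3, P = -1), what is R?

-14

The joint intervention fixes S = -3, P = -1, removing each variable's own equation.
W = 3 if V >= -1 else 0  [with V=0]  = 3
R = 2·S - W - 5  [with S=-3, W=3]  = -14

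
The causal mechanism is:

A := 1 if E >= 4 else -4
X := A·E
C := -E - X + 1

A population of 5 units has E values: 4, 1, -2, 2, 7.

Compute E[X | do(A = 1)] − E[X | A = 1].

-3.1

Under do(A=1), A's equation is replaced by A=1 for every unit. Per-unit X: 4, 1, -2, 2, 7. Mean = 2.4.
Conditioning on A=1 selects the 2 unit(s) with E ∈ {4, 7}. Their X values: 4, 7. Mean = 5.5.
Difference = 2.4 − 5.5 = -3.1.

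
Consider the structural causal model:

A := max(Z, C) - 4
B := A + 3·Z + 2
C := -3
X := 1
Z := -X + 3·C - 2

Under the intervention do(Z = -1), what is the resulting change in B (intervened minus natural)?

do(Z=-1) replaces the equation Z := -X + 3·C - 2 with the constant Z = -1.
A = max(Z, C) - 4  [with Z=-1, C=-3]  = -5
B = A + 3·Z + 2  [with A=-5, Z=-1]  = -6
Without intervention: Z = -X + 3·C - 2  [with X=1, C=-3]  = -12; A = max(Z, C) - 4  [with Z=-12, C=-3]  = -7; B = A + 3·Z + 2  [with A=-7, Z=-12]  = -41.
Change = -6 − (-41) = 35.

35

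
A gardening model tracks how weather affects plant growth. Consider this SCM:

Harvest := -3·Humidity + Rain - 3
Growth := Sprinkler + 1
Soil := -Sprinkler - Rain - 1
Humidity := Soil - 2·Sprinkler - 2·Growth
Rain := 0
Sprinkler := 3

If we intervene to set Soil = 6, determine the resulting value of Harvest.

The intervention breaks the incoming arrows to Soil: Soil := -Sprinkler - Rain - 1 no longer applies, and Soil = 6.
Growth = Sprinkler + 1  [with Sprinkler=3]  = 4
Humidity = Soil - 2·Sprinkler - 2·Growth  [with Soil=6, Sprinkler=3, Growth=4]  = -8
Harvest = -3·Humidity + Rain - 3  [with Humidity=-8, Rain=0]  = 21

21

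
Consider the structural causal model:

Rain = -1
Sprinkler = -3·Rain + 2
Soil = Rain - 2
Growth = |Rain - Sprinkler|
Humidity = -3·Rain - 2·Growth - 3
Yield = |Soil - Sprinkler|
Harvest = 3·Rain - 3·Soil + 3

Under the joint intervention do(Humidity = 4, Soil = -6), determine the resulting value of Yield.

The joint intervention fixes Humidity = 4, Soil = -6, removing each variable's own equation.
Sprinkler = -3·Rain + 2  [with Rain=-1]  = 5
Yield = |Soil - Sprinkler|  [with Soil=-6, Sprinkler=5]  = 11

11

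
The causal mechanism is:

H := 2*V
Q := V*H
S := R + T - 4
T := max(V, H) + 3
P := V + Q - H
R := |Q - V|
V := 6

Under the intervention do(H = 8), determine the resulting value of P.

46

Under do(H=8), the mechanism H := 2*V is discarded; H is fixed at 8.
Q = V*H  [with V=6, H=8]  = 48
P = V + Q - H  [with V=6, Q=48, H=8]  = 46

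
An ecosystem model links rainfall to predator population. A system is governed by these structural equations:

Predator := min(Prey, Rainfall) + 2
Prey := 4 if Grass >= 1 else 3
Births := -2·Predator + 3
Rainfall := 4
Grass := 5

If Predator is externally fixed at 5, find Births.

-7

Intervening sets Predator = 5 and removes its equation (Predator := min(Prey, Rainfall) + 2).
Births = -2·Predator + 3  [with Predator=5]  = -7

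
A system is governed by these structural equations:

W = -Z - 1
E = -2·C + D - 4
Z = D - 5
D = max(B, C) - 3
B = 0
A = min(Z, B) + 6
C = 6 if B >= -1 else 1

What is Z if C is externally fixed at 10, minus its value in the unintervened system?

do(C=10) replaces the equation C = 6 if B >= -1 else 1 with the constant C = 10.
D = max(B, C) - 3  [with B=0, C=10]  = 7
Z = D - 5  [with D=7]  = 2
Without intervention: C = 6 if B >= -1 else 1  [with B=0]  = 6; D = max(B, C) - 3  [with B=0, C=6]  = 3; Z = D - 5  [with D=3]  = -2.
Change = 2 − (-2) = 4.

4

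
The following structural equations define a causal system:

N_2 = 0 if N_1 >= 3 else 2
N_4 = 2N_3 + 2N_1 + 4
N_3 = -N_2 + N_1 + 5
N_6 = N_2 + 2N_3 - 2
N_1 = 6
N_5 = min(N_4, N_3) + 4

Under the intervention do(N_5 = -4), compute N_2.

Under do(N_5=-4), the mechanism N_5 = min(N_4, N_3) + 4 is discarded; N_5 is fixed at -4.
No directed path runs from N_5 to N_2, so N_2 keeps its natural value.
N_2 = 0 if N_1 >= 3 else 2  [with N_1=6]  = 0

0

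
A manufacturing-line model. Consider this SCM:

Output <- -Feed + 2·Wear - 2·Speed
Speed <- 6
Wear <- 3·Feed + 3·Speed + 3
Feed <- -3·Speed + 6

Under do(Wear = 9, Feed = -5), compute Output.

The joint intervention fixes Wear = 9, Feed = -5, removing each variable's own equation.
Output = -Feed + 2·Wear - 2·Speed  [with Feed=-5, Wear=9, Speed=6]  = 11

11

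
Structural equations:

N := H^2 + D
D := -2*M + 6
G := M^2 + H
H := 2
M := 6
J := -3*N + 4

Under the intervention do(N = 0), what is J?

4

Intervening sets N = 0 and removes its equation (N := H^2 + D).
J = -3*N + 4  [with N=0]  = 4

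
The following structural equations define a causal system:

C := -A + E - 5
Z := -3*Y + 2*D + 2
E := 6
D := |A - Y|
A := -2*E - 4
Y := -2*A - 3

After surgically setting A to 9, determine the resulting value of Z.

125

do(A=9) replaces the equation A := -2*E - 4 with the constant A = 9.
Y = -2*A - 3  [with A=9]  = -21
D = |A - Y|  [with A=9, Y=-21]  = 30
Z = -3*Y + 2*D + 2  [with Y=-21, D=30]  = 125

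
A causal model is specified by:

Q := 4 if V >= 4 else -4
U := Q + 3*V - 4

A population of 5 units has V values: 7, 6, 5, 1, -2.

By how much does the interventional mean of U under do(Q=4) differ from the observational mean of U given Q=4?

-7.8

Under do(Q=4), Q's equation is replaced by Q=4 for every unit. Per-unit U: 21, 18, 15, 3, -6. Mean = 10.2.
Observing Q=4 restricts to units where Q's equation naturally yields 4: V ∈ {7, 6, 5}. In that subpopulation U = 21, 18, 15, mean 18.
Difference = 10.2 − 18 = -7.8.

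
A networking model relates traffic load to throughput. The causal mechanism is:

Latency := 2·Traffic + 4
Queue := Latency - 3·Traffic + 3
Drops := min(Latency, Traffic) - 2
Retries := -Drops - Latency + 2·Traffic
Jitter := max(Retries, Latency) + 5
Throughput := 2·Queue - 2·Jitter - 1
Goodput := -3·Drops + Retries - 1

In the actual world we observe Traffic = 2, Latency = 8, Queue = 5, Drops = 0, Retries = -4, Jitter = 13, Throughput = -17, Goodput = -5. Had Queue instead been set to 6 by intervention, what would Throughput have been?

The intervention breaks the incoming arrows to Queue: Queue := Latency - 3·Traffic + 3 no longer applies, and Queue = 6.
Latency = 2·Traffic + 4  [with Traffic=2]  = 8
Drops = min(Latency, Traffic) - 2  [with Latency=8, Traffic=2]  = 0
Retries = -Drops - Latency + 2·Traffic  [with Drops=0, Latency=8, Traffic=2]  = -4
Jitter = max(Retries, Latency) + 5  [with Retries=-4, Latency=8]  = 13
Throughput = 2·Queue - 2·Jitter - 1  [with Queue=6, Jitter=13]  = -15

-15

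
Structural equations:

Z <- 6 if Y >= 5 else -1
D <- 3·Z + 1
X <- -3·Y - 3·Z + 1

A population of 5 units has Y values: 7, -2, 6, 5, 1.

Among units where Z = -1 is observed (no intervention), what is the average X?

E[X|Z=-1] averages over only the 2 units with Z=-1 (Y = -2, 1): X = 10, 1, mean 5.5.

5.5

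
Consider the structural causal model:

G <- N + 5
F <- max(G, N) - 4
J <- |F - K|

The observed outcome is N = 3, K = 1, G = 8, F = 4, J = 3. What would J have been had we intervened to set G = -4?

2

do(G=-4) replaces the equation G <- N + 5 with the constant G = -4.
F = max(G, N) - 4  [with G=-4, N=3]  = -1
J = |F - K|  [with F=-1, K=1]  = 2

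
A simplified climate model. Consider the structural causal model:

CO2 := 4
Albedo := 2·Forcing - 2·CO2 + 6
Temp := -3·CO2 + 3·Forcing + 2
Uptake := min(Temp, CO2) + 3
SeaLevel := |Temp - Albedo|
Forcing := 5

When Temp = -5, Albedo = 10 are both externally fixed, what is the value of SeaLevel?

15

Setting Temp = -5, Albedo = 10 by intervention discards those variables' equations.
SeaLevel = |Temp - Albedo|  [with Temp=-5, Albedo=10]  = 15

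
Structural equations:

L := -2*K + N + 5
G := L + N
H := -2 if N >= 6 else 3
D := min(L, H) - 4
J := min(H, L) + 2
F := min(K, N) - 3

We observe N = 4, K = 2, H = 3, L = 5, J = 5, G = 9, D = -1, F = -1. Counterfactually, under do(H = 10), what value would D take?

1

The intervention breaks the incoming arrows to H: H := -2 if N >= 6 else 3 no longer applies, and H = 10.
L = -2*K + N + 5  [with K=2, N=4]  = 5
D = min(L, H) - 4  [with L=5, H=10]  = 1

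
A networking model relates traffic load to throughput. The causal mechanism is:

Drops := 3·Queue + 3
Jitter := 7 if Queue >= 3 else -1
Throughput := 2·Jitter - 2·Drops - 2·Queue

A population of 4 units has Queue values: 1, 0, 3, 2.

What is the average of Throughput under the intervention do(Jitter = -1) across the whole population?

-20

Under do(Jitter=-1), Jitter's equation is replaced by Jitter=-1 for every unit. Per-unit Throughput: -16, -8, -32, -24. Mean = -20.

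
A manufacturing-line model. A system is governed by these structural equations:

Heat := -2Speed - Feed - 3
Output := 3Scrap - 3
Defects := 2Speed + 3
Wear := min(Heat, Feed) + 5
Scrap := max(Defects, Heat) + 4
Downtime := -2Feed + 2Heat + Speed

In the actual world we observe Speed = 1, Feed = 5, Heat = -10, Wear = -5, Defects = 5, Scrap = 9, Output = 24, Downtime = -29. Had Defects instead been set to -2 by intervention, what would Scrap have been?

2

The intervention breaks the incoming arrows to Defects: Defects := 2Speed + 3 no longer applies, and Defects = -2.
Heat = -2Speed - Feed - 3  [with Speed=1, Feed=5]  = -10
Scrap = max(Defects, Heat) + 4  [with Defects=-2, Heat=-10]  = 2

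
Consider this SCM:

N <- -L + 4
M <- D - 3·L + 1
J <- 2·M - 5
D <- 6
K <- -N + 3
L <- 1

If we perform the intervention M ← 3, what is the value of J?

1

Under do(M=3), the mechanism M <- D - 3·L + 1 is discarded; M is fixed at 3.
J = 2·M - 5  [with M=3]  = 1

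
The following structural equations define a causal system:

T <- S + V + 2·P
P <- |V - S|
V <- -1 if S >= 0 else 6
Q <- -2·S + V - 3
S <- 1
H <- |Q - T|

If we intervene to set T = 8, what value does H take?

Under do(T=8), the mechanism T <- S + V + 2·P is discarded; T is fixed at 8.
V = -1 if S >= 0 else 6  [with S=1]  = -1
Q = -2·S + V - 3  [with S=1, V=-1]  = -6
H = |Q - T|  [with Q=-6, T=8]  = 14

14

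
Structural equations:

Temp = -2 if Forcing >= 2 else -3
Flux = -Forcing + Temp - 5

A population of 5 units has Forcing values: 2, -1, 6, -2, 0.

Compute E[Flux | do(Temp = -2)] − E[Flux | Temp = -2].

3

Every unit gets Temp=-2 under the intervention. Flux values become -9, -6, -13, -5, -7; E[Flux|do(Temp=-2)] = -8.
Conditioning on Temp=-2 selects the 2 unit(s) with Forcing ∈ {2, 6}. Their Flux values: -9, -13. Mean = -11.
Difference = -8 − (-11) = 3.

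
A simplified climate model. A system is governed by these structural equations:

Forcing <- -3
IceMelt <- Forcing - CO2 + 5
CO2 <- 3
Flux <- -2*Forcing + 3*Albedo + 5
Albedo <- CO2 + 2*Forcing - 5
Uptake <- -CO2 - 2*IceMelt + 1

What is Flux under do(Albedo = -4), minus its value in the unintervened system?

12

Intervening sets Albedo = -4 and removes its equation (Albedo <- CO2 + 2*Forcing - 5).
Flux = -2*Forcing + 3*Albedo + 5  [with Forcing=-3, Albedo=-4]  = -1
Without intervention: Albedo = CO2 + 2*Forcing - 5  [with CO2=3, Forcing=-3]  = -8; Flux = -2*Forcing + 3*Albedo + 5  [with Forcing=-3, Albedo=-8]  = -13.
Change = -1 − (-13) = 12.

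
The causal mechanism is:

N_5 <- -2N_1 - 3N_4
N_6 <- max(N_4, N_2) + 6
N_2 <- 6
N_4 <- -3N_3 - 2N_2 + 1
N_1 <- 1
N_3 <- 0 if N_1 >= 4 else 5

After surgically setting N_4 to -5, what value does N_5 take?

Intervening sets N_4 = -5 and removes its equation (N_4 <- -3N_3 - 2N_2 + 1).
N_5 = -2N_1 - 3N_4  [with N_1=1, N_4=-5]  = 13

13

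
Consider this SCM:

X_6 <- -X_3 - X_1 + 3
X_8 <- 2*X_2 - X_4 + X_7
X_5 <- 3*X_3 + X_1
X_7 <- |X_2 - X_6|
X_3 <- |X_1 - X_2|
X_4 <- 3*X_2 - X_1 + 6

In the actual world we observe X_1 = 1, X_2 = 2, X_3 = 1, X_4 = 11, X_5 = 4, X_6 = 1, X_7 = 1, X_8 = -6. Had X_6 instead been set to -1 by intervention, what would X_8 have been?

-4

Intervening sets X_6 = -1 and removes its equation (X_6 <- -X_3 - X_1 + 3).
X_4 = 3*X_2 - X_1 + 6  [with X_2=2, X_1=1]  = 11
X_7 = |X_2 - X_6|  [with X_2=2, X_6=-1]  = 3
X_8 = 2*X_2 - X_4 + X_7  [with X_2=2, X_4=11, X_7=3]  = -4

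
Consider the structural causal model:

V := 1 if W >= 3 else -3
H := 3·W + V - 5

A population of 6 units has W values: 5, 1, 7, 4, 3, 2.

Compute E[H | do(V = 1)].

Under do(V=1), V's equation is replaced by V=1 for every unit. Per-unit H: 11, -1, 17, 8, 5, 2. Mean = 7.

7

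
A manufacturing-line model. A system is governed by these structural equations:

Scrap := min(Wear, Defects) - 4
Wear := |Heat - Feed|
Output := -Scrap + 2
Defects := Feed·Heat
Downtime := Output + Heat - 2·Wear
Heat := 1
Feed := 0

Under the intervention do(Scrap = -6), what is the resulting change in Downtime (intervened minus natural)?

2

Under do(Scrap=-6), the mechanism Scrap := min(Wear, Defects) - 4 is discarded; Scrap is fixed at -6.
Wear = |Heat - Feed|  [with Heat=1, Feed=0]  = 1
Output = -Scrap + 2  [with Scrap=-6]  = 8
Downtime = Output + Heat - 2·Wear  [with Output=8, Heat=1, Wear=1]  = 7
Without intervention: Wear = |Heat - Feed|  [with Heat=1, Feed=0]  = 1; Defects = Feed·Heat  [with Feed=0, Heat=1]  = 0; Scrap = min(Wear, Defects) - 4  [with Wear=1, Defects=0]  = -4; Output = -Scrap + 2  [with Scrap=-4]  = 6; Downtime = Output + Heat - 2·Wear  [with Output=6, Heat=1, Wear=1]  = 5.
Change = 7 − 5 = 2.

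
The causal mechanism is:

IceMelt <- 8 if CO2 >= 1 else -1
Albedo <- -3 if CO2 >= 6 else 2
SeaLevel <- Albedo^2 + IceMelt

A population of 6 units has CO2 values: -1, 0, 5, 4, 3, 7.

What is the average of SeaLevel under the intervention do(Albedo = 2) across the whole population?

Every unit gets Albedo=2 under the intervention. SeaLevel values become 3, 3, 12, 12, 12, 12; E[SeaLevel|do(Albedo=2)] = 9.

9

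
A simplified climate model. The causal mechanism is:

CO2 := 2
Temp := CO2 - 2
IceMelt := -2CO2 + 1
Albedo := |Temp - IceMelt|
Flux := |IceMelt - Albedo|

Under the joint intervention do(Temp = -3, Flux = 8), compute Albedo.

0

The joint intervention fixes Temp = -3, Flux = 8, removing each variable's own equation.
IceMelt = -2CO2 + 1  [with CO2=2]  = -3
Albedo = |Temp - IceMelt|  [with Temp=-3, IceMelt=-3]  = 0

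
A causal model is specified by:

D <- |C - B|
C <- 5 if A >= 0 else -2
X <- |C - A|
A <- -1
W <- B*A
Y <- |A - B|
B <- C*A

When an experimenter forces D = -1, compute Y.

Intervening sets D = -1 and removes its equation (D <- |C - B|).
Since Y is not a descendant of the intervened variable, it is unaffected.
C = 5 if A >= 0 else -2  [with A=-1]  = -2
B = C*A  [with C=-2, A=-1]  = 2
Y = |A - B|  [with A=-1, B=2]  = 3

3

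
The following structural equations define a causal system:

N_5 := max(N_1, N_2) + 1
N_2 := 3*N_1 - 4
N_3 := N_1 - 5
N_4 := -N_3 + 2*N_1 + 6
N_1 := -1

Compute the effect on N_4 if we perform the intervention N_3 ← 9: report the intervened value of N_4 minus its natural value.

-15

The intervention breaks the incoming arrows to N_3: N_3 := N_1 - 5 no longer applies, and N_3 = 9.
N_4 = -N_3 + 2*N_1 + 6  [with N_3=9, N_1=-1]  = -5
Without intervention: N_3 = N_1 - 5  [with N_1=-1]  = -6; N_4 = -N_3 + 2*N_1 + 6  [with N_3=-6, N_1=-1]  = 10.
Change = -5 − 10 = -15.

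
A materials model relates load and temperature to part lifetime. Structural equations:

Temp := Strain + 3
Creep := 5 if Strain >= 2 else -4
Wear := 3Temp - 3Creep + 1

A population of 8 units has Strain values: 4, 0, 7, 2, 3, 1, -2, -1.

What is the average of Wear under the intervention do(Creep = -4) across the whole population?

27.25

Under do(Creep=-4), Creep's equation is replaced by Creep=-4 for every unit. Per-unit Wear: 34, 22, 43, 28, 31, 25, 16, 19. Mean = 27.25.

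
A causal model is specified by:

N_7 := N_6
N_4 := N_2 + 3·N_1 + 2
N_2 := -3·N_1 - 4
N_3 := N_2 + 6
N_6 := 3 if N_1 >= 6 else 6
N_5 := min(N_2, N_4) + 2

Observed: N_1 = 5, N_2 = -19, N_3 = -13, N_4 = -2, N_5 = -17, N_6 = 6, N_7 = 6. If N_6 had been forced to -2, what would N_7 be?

Intervening sets N_6 = -2 and removes its equation (N_6 := 3 if N_1 >= 6 else 6).
N_7 = N_6  [with N_6=-2]  = -2

-2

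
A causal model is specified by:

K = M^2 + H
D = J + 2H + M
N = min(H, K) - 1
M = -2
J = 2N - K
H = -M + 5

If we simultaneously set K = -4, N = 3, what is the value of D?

22

Setting K = -4, N = 3 by intervention discards those variables' equations.
H = -M + 5  [with M=-2]  = 7
J = 2N - K  [with N=3, K=-4]  = 10
D = J + 2H + M  [with J=10, H=7, M=-2]  = 22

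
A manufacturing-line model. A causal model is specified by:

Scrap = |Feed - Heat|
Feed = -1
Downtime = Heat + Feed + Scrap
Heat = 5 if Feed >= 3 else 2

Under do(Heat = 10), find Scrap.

The intervention breaks the incoming arrows to Heat: Heat = 5 if Feed >= 3 else 2 no longer applies, and Heat = 10.
Scrap = |Feed - Heat|  [with Feed=-1, Heat=10]  = 11

11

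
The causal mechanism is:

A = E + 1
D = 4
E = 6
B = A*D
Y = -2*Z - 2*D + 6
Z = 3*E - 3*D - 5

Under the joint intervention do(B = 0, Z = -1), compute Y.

0

The joint intervention fixes B = 0, Z = -1, removing each variable's own equation.
Y = -2*Z - 2*D + 6  [with Z=-1, D=4]  = 0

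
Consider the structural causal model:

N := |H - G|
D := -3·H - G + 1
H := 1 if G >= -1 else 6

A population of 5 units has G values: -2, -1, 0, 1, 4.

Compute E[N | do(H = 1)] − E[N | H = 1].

Every unit gets H=1 under the intervention. N values become 3, 2, 1, 0, 3; E[N|do(H=1)] = 1.8.
Observing H=1 restricts to units where H's equation naturally yields 1: G ∈ {-1, 0, 1, 4}. In that subpopulation N = 2, 1, 0, 3, mean 1.5.
Difference = 1.8 − 1.5 = 0.3.

0.3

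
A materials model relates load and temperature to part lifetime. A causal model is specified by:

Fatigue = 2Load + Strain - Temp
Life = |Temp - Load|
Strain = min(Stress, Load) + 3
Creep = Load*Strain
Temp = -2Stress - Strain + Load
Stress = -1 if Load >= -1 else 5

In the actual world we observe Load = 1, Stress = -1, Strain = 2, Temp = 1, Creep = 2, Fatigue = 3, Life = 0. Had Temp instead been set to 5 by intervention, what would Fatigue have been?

-1

Under do(Temp=5), the mechanism Temp = -2Stress - Strain + Load is discarded; Temp is fixed at 5.
Stress = -1 if Load >= -1 else 5  [with Load=1]  = -1
Strain = min(Stress, Load) + 3  [with Stress=-1, Load=1]  = 2
Fatigue = 2Load + Strain - Temp  [with Load=1, Strain=2, Temp=5]  = -1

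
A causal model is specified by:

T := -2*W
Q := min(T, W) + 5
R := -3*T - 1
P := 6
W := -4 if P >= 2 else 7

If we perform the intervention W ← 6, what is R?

Under do(W=6), the mechanism W := -4 if P >= 2 else 7 is discarded; W is fixed at 6.
T = -2*W  [with W=6]  = -12
R = -3*T - 1  [with T=-12]  = 35

35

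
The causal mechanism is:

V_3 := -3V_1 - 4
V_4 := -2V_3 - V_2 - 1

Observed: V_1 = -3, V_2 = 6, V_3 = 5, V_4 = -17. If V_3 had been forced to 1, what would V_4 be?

The intervention breaks the incoming arrows to V_3: V_3 := -3V_1 - 4 no longer applies, and V_3 = 1.
V_4 = -2V_3 - V_2 - 1  [with V_3=1, V_2=6]  = -9

-9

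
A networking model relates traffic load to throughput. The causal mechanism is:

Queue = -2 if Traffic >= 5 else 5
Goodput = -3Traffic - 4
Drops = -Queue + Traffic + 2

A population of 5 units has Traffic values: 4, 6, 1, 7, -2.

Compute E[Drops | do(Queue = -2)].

7.2

Under do(Queue=-2), Queue's equation is replaced by Queue=-2 for every unit. Per-unit Drops: 8, 10, 5, 11, 2. Mean = 7.2.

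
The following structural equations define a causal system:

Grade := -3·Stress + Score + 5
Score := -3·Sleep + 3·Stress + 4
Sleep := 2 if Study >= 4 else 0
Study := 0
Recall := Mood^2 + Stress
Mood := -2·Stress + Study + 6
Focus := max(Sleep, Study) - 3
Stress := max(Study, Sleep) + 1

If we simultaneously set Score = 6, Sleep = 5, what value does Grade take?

-7

Under do(Score = 6, Sleep = 5), each intervened variable's structural equation is replaced by its fixed value.
Stress = max(Study, Sleep) + 1  [with Study=0, Sleep=5]  = 6
Grade = -3·Stress + Score + 5  [with Stress=6, Score=6]  = -7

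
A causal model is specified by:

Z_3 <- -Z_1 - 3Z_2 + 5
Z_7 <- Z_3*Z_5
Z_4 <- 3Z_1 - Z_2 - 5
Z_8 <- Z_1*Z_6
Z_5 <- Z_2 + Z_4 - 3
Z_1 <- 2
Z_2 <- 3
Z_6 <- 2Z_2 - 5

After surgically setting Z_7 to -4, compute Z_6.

Intervening sets Z_7 = -4 and removes its equation (Z_7 <- Z_3*Z_5).
Since Z_6 is not a descendant of the intervened variable, it is unaffected.
Z_6 = 2Z_2 - 5  [with Z_2=3]  = 1

1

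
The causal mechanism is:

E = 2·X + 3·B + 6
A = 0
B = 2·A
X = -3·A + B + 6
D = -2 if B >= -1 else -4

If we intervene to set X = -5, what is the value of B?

0

Under do(X=-5), the mechanism X = -3·A + B + 6 is discarded; X is fixed at -5.
Since B is not a descendant of the intervened variable, it is unaffected.
B = 2·A  [with A=0]  = 0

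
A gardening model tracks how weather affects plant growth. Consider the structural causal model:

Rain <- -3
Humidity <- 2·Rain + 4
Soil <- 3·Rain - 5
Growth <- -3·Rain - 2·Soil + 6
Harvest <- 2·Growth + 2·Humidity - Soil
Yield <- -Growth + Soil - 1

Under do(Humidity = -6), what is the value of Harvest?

Under do(Humidity=-6), the mechanism Humidity <- 2·Rain + 4 is discarded; Humidity is fixed at -6.
Soil = 3·Rain - 5  [with Rain=-3]  = -14
Growth = -3·Rain - 2·Soil + 6  [with Rain=-3, Soil=-14]  = 43
Harvest = 2·Growth + 2·Humidity - Soil  [with Growth=43, Humidity=-6, Soil=-14]  = 88

88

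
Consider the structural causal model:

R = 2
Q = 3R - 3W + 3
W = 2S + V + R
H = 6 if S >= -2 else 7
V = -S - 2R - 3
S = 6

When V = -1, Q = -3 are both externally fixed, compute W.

13

The joint intervention fixes V = -1, Q = -3, removing each variable's own equation.
W = 2S + V + R  [with S=6, V=-1, R=2]  = 13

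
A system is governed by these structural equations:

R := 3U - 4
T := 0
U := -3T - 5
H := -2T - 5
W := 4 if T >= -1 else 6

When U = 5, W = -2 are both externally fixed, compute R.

11

Under do(U = 5, W = -2), each intervened variable's structural equation is replaced by its fixed value.
R = 3U - 4  [with U=5]  = 11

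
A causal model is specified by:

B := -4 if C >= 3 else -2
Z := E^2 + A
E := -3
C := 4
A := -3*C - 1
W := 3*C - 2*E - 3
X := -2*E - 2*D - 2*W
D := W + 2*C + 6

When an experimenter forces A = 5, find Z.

Intervening sets A = 5 and removes its equation (A := -3*C - 1).
Z = E^2 + A  [with E=-3, A=5]  = 14

14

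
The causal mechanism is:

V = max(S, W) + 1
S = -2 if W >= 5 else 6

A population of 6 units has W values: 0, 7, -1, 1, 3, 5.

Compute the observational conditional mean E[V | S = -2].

7

E[V|S=-2] averages over only the 2 units with S=-2 (W = 7, 5): V = 8, 6, mean 7.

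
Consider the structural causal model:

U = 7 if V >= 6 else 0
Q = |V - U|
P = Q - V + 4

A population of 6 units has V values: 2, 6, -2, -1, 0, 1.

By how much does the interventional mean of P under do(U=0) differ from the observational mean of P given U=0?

-0.2

The intervention sets U=0 in all 6 units regardless of V. Recomputing P per unit gives 4, 4, 8, 6, 4, 4; average 5.
E[P|U=0] averages over only the 5 units with U=0 (V = 2, -2, -1, 0, 1): P = 4, 8, 6, 4, 4, mean 5.2.
Difference = 5 − 5.2 = -0.2.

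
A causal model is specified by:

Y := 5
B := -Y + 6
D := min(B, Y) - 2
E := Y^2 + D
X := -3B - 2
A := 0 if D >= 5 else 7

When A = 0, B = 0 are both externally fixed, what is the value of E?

23

Under do(A = 0, B = 0), each intervened variable's structural equation is replaced by its fixed value.
D = min(B, Y) - 2  [with B=0, Y=5]  = -2
E = Y^2 + D  [with Y=5, D=-2]  = 23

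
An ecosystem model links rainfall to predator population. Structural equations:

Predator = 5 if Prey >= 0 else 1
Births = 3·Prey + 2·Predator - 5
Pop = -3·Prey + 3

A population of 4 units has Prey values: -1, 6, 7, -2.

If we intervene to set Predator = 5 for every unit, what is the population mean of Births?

The intervention sets Predator=5 in all 4 units regardless of Prey. Recomputing Births per unit gives 2, 23, 26, -1; average 12.5.

12.5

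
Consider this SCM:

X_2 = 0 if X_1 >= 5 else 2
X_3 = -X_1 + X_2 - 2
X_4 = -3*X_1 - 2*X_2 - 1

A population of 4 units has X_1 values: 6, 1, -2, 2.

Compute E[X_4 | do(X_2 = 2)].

-10.25

Every unit gets X_2=2 under the intervention. X_4 values become -23, -8, 1, -11; E[X_4|do(X_2=2)] = -10.25.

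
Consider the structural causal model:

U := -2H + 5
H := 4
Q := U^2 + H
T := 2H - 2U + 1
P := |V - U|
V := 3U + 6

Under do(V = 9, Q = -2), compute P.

12

The joint intervention fixes V = 9, Q = -2, removing each variable's own equation.
U = -2H + 5  [with H=4]  = -3
P = |V - U|  [with V=9, U=-3]  = 12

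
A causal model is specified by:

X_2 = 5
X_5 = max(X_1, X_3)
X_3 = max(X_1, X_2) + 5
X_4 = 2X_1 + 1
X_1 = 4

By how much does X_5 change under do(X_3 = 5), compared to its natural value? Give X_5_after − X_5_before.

do(X_3=5) replaces the equation X_3 = max(X_1, X_2) + 5 with the constant X_3 = 5.
X_5 = max(X_1, X_3)  [with X_1=4, X_3=5]  = 5
Without intervention: X_3 = max(X_1, X_2) + 5  [with X_1=4, X_2=5]  = 10; X_5 = max(X_1, X_3)  [with X_1=4, X_3=10]  = 10.
Change = 5 − 10 = -5.

-5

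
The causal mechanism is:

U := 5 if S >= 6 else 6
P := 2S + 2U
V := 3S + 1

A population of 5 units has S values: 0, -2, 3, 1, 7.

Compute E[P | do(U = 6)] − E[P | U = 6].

Every unit gets U=6 under the intervention. P values become 12, 8, 18, 14, 26; E[P|do(U=6)] = 15.6.
Observing U=6 restricts to units where U's equation naturally yields 6: S ∈ {0, -2, 3, 1}. In that subpopulation P = 12, 8, 18, 14, mean 13.
Difference = 15.6 − 13 = 2.6.

2.6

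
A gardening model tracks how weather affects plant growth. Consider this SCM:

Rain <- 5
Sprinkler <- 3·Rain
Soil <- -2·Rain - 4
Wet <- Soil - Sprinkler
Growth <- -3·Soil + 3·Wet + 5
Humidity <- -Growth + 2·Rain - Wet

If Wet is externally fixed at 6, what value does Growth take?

Intervening sets Wet = 6 and removes its equation (Wet <- Soil - Sprinkler).
Soil = -2·Rain - 4  [with Rain=5]  = -14
Growth = -3·Soil + 3·Wet + 5  [with Soil=-14, Wet=6]  = 65

65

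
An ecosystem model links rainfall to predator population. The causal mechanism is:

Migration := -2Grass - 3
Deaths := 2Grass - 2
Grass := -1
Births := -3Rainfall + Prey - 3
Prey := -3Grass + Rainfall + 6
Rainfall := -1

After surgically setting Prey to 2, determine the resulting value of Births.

2

The intervention breaks the incoming arrows to Prey: Prey := -3Grass + Rainfall + 6 no longer applies, and Prey = 2.
Births = -3Rainfall + Prey - 3  [with Rainfall=-1, Prey=2]  = 2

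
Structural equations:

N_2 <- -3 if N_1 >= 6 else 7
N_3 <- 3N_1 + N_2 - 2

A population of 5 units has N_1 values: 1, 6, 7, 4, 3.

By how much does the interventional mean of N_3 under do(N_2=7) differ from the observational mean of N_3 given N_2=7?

4.6

Under do(N_2=7), N_2's equation is replaced by N_2=7 for every unit. Per-unit N_3: 8, 23, 26, 17, 14. Mean = 17.6.
E[N_3|N_2=7] averages over only the 3 units with N_2=7 (N_1 = 1, 4, 3): N_3 = 8, 17, 14, mean 13.
Difference = 17.6 − 13 = 4.6.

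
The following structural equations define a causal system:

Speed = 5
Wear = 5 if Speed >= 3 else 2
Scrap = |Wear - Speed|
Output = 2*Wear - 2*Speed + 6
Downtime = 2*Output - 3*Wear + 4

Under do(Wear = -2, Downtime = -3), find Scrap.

7

Under do(Wear = -2, Downtime = -3), each intervened variable's structural equation is replaced by its fixed value.
Scrap = |Wear - Speed|  [with Wear=-2, Speed=5]  = 7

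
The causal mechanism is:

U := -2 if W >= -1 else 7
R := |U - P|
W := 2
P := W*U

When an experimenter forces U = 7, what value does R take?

Under do(U=7), the mechanism U := -2 if W >= -1 else 7 is discarded; U is fixed at 7.
P = W*U  [with W=2, U=7]  = 14
R = |U - P|  [with U=7, P=14]  = 7

7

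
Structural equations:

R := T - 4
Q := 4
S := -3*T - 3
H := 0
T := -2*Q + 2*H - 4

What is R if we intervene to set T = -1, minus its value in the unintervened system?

The intervention breaks the incoming arrows to T: T := -2*Q + 2*H - 4 no longer applies, and T = -1.
R = T - 4  [with T=-1]  = -5
Without intervention: T = -2*Q + 2*H - 4  [with Q=4, H=0]  = -12; R = T - 4  [with T=-12]  = -16.
Change = -5 − (-16) = 11.

11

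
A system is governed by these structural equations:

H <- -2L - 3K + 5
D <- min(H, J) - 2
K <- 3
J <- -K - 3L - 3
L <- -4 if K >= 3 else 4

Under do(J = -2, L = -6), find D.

-4

The joint intervention fixes J = -2, L = -6, removing each variable's own equation.
H = -2L - 3K + 5  [with L=-6, K=3]  = 8
D = min(H, J) - 2  [with H=8, J=-2]  = -4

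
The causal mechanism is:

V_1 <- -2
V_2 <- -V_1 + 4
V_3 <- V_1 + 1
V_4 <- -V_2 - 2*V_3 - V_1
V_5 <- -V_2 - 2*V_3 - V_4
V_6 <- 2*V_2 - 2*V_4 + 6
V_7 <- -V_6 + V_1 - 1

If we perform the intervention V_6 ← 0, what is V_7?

Intervening sets V_6 = 0 and removes its equation (V_6 <- 2*V_2 - 2*V_4 + 6).
V_7 = -V_6 + V_1 - 1  [with V_6=0, V_1=-2]  = -3

-3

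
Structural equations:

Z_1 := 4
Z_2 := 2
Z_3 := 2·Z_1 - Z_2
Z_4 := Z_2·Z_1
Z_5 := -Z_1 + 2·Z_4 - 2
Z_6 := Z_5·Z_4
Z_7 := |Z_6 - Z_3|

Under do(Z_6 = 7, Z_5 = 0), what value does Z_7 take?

Setting Z_6 = 7, Z_5 = 0 by intervention discards those variables' equations.
Z_3 = 2·Z_1 - Z_2  [with Z_1=4, Z_2=2]  = 6
Z_7 = |Z_6 - Z_3|  [with Z_6=7, Z_3=6]  = 1

1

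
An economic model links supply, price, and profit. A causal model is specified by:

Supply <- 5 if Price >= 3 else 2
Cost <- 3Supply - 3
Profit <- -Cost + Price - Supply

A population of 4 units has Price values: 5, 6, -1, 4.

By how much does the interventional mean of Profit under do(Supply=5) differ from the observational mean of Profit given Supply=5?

-1.5

Every unit gets Supply=5 under the intervention. Profit values become -12, -11, -18, -13; E[Profit|do(Supply=5)] = -13.5.
Conditioning on Supply=5 selects the 3 unit(s) with Price ∈ {5, 6, 4}. Their Profit values: -12, -11, -13. Mean = -12.
Difference = -13.5 − (-12) = -1.5.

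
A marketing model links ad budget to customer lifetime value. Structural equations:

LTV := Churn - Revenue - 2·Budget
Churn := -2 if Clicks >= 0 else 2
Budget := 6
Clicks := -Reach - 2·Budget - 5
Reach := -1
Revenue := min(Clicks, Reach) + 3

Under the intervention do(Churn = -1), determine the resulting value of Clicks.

-16

Under do(Churn=-1), the mechanism Churn := -2 if Clicks >= 0 else 2 is discarded; Churn is fixed at -1.
Since Clicks is not a descendant of the intervened variable, it is unaffected.
Clicks = -Reach - 2·Budget - 5  [with Reach=-1, Budget=6]  = -16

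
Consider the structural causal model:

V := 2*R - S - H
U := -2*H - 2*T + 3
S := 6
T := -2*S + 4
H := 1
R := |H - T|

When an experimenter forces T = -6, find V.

7

The intervention breaks the incoming arrows to T: T := -2*S + 4 no longer applies, and T = -6.
R = |H - T|  [with H=1, T=-6]  = 7
V = 2*R - S - H  [with R=7, S=6, H=1]  = 7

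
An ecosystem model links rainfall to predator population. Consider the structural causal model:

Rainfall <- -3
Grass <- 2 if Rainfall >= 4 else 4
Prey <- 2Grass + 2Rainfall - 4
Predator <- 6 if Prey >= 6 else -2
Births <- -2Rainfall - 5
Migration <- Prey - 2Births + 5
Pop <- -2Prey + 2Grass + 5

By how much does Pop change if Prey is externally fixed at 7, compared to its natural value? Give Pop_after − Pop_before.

The intervention breaks the incoming arrows to Prey: Prey <- 2Grass + 2Rainfall - 4 no longer applies, and Prey = 7.
Grass = 2 if Rainfall >= 4 else 4  [with Rainfall=-3]  = 4
Pop = -2Prey + 2Grass + 5  [with Prey=7, Grass=4]  = -1
Without intervention: Grass = 2 if Rainfall >= 4 else 4  [with Rainfall=-3]  = 4; Prey = 2Grass + 2Rainfall - 4  [with Grass=4, Rainfall=-3]  = -2; Pop = -2Prey + 2Grass + 5  [with Prey=-2, Grass=4]  = 17.
Change = -1 − 17 = -18.

-18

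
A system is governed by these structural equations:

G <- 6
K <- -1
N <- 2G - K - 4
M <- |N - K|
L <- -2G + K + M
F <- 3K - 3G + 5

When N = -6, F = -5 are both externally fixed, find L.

The joint intervention fixes N = -6, F = -5, removing each variable's own equation.
M = |N - K|  [with N=-6, K=-1]  = 5
L = -2G + K + M  [with G=6, K=-1, M=5]  = -8

-8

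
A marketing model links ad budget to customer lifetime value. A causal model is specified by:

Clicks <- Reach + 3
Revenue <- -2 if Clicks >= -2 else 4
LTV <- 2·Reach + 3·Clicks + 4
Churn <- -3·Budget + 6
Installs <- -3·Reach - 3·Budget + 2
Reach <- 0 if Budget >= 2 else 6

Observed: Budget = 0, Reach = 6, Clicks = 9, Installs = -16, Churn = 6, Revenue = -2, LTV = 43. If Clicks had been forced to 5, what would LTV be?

The intervention breaks the incoming arrows to Clicks: Clicks <- Reach + 3 no longer applies, and Clicks = 5.
Reach = 0 if Budget >= 2 else 6  [with Budget=0]  = 6
LTV = 2·Reach + 3·Clicks + 4  [with Reach=6, Clicks=5]  = 31

31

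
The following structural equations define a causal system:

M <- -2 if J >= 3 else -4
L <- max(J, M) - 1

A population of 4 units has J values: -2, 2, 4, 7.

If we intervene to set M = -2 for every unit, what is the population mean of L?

1.75

Every unit gets M=-2 under the intervention. L values become -3, 1, 3, 6; E[L|do(M=-2)] = 1.75.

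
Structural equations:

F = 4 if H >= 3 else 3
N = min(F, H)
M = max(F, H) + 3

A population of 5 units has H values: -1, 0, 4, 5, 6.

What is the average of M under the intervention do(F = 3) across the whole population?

7.2

Every unit gets F=3 under the intervention. M values become 6, 6, 7, 8, 9; E[M|do(F=3)] = 7.2.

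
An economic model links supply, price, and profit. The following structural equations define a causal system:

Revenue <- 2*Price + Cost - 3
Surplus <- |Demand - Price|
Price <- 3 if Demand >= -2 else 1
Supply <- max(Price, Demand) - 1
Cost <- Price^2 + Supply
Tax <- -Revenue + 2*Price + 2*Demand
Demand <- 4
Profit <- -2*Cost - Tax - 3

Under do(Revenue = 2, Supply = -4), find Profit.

The joint intervention fixes Revenue = 2, Supply = -4, removing each variable's own equation.
Price = 3 if Demand >= -2 else 1  [with Demand=4]  = 3
Cost = Price^2 + Supply  [with Price=3, Supply=-4]  = 5
Tax = -Revenue + 2*Price + 2*Demand  [with Revenue=2, Price=3, Demand=4]  = 12
Profit = -2*Cost - Tax - 3  [with Cost=5, Tax=12]  = -25

-25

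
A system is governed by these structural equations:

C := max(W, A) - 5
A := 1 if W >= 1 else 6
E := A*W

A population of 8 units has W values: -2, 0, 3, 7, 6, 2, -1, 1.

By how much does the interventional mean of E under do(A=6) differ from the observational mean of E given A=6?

Every unit gets A=6 under the intervention. E values become -12, 0, 18, 42, 36, 12, -6, 6; E[E|do(A=6)] = 12.
E[E|A=6] averages over only the 3 units with A=6 (W = -2, 0, -1): E = -12, 0, -6, mean -6.
Difference = 12 − (-6) = 18.

18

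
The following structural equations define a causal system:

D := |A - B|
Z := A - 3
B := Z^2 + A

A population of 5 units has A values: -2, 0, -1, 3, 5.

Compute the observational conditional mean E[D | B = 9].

Observing B=9 restricts to units where B's equation naturally yields 9: A ∈ {0, 5}. In that subpopulation D = 9, 4, mean 6.5.

6.5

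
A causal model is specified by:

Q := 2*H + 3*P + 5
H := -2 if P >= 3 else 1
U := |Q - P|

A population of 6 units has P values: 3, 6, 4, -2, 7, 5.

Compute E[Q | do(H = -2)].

The intervention sets H=-2 in all 6 units regardless of P. Recomputing Q per unit gives 10, 19, 13, -5, 22, 16; average 12.5.

12.5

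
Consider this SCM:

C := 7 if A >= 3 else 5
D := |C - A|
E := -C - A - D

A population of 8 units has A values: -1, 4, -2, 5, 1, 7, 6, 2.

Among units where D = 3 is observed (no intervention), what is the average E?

-12

Conditioning on D=3 selects the 2 unit(s) with A ∈ {4, 2}. Their E values: -14, -10. Mean = -12.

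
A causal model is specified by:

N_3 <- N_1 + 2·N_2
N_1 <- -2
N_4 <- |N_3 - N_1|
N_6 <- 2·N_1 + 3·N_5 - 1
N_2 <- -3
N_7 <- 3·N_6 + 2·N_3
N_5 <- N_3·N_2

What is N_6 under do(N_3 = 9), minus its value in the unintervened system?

-153

The intervention breaks the incoming arrows to N_3: N_3 <- N_1 + 2·N_2 no longer applies, and N_3 = 9.
N_5 = N_3·N_2  [with N_3=9, N_2=-3]  = -27
N_6 = 2·N_1 + 3·N_5 - 1  [with N_1=-2, N_5=-27]  = -86
Without intervention: N_3 = N_1 + 2·N_2  [with N_1=-2, N_2=-3]  = -8; N_5 = N_3·N_2  [with N_3=-8, N_2=-3]  = 24; N_6 = 2·N_1 + 3·N_5 - 1  [with N_1=-2, N_5=24]  = 67.
Change = -86 − 67 = -153.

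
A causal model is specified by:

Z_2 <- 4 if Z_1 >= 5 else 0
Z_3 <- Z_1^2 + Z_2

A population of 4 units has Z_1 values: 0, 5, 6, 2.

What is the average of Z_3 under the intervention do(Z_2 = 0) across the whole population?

Under do(Z_2=0), Z_2's equation is replaced by Z_2=0 for every unit. Per-unit Z_3: 0, 25, 36, 4. Mean = 16.25.

16.25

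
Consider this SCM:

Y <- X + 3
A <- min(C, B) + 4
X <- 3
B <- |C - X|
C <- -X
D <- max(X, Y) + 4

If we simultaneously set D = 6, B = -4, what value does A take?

Setting D = 6, B = -4 by intervention discards those variables' equations.
C = -X  [with X=3]  = -3
A = min(C, B) + 4  [with C=-3, B=-4]  = 0

0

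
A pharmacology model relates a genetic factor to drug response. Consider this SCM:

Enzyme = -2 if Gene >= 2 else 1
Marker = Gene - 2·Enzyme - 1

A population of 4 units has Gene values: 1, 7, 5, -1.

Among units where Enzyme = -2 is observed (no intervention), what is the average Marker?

9

E[Marker|Enzyme=-2] averages over only the 2 units with Enzyme=-2 (Gene = 7, 5): Marker = 10, 8, mean 9.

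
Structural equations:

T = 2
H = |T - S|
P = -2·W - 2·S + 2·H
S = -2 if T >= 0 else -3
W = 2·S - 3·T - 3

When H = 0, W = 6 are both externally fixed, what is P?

-8

The joint intervention fixes H = 0, W = 6, removing each variable's own equation.
S = -2 if T >= 0 else -3  [with T=2]  = -2
P = -2·W - 2·S + 2·H  [with W=6, S=-2, H=0]  = -8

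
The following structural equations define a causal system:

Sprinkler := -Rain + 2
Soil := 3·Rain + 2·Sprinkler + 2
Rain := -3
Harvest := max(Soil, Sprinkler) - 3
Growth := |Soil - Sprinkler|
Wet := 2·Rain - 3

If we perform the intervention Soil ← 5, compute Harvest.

2

The intervention breaks the incoming arrows to Soil: Soil := 3·Rain + 2·Sprinkler + 2 no longer applies, and Soil = 5.
Sprinkler = -Rain + 2  [with Rain=-3]  = 5
Harvest = max(Soil, Sprinkler) - 3  [with Soil=5, Sprinkler=5]  = 2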